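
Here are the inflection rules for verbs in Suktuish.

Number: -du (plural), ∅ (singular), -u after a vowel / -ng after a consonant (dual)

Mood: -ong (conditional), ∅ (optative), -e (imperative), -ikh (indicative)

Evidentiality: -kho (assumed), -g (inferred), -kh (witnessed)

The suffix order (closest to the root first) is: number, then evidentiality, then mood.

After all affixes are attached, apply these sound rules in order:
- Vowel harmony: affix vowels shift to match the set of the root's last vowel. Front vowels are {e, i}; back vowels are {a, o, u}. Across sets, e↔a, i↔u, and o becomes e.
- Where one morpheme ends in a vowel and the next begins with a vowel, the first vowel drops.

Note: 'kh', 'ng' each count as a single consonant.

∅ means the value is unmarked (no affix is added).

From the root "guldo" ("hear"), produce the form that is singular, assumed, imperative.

number = singular: zero marking, form stays guldo.
Attach evidentiality assumed -kho → guldokho.
Attach mood imperative -e → guldokhoe.
Apply vowel harmony: guldokhoe → guldokhoa.
Apply vowel deletion: guldokhoa → guldokha.

guldokha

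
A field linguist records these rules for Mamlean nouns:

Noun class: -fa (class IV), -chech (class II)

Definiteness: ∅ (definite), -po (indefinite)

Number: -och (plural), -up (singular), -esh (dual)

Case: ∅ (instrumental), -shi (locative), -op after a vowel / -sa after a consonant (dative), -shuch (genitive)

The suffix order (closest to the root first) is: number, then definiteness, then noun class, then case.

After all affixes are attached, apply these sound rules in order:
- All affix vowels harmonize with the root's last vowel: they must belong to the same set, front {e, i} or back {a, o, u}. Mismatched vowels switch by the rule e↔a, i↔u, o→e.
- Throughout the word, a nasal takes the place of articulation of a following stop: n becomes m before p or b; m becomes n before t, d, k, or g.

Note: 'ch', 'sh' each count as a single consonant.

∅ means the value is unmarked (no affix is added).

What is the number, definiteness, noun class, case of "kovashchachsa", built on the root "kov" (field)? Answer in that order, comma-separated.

dual, definite, class II, dative

Segment: kov-esh-chech-sa.
number: -esh → dual.
definiteness: ∅ → definite.
noun class: -chech → class II.
case: -op/sa → dative.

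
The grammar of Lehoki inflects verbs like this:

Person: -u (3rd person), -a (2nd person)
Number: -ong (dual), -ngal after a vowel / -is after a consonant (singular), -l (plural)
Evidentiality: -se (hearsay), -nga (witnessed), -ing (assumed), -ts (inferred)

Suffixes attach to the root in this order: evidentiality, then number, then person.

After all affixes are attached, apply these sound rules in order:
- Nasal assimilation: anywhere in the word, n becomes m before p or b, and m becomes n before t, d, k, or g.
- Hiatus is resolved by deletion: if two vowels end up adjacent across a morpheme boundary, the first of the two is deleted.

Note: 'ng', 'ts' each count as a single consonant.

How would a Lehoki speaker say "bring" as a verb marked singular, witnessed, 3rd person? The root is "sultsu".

sultsungangalu

Attach evidentiality witnessed -nga → sultsunga.
Attach number singular -ngal (after vowel 'a') → sultsungangal.
Attach person 3rd person -u → sultsungangalu.
Nasal assimilation: no change.
Vowel deletion: no change.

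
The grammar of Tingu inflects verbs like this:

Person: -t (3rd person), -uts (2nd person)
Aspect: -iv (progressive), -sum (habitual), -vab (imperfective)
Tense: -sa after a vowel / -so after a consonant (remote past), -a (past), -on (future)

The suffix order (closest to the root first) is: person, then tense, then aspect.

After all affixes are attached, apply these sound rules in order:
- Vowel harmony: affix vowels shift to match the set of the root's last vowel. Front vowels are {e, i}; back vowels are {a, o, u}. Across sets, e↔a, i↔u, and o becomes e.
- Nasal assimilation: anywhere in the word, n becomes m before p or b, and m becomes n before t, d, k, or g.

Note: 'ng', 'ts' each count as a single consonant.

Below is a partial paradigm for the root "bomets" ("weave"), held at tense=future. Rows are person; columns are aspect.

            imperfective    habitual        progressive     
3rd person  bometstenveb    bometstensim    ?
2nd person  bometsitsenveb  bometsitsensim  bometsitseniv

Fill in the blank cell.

Attach person 3rd person -t → bometst.
Attach tense future -on → bometston.
Attach aspect progressive -iv → bometstoniv.
Apply vowel harmony: bometstoniv → bometsteniv.
Nasal assimilation: no change.

bometsteniv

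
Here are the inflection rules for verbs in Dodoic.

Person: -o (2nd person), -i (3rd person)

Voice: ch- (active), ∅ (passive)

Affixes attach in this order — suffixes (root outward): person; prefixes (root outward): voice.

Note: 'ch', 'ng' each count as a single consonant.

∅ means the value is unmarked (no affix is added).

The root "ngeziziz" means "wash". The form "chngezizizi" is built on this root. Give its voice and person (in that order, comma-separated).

Segment: ch-ngeziziz-i.
voice: ch- → active.
person: -i → 3rd person.

active, 3rd person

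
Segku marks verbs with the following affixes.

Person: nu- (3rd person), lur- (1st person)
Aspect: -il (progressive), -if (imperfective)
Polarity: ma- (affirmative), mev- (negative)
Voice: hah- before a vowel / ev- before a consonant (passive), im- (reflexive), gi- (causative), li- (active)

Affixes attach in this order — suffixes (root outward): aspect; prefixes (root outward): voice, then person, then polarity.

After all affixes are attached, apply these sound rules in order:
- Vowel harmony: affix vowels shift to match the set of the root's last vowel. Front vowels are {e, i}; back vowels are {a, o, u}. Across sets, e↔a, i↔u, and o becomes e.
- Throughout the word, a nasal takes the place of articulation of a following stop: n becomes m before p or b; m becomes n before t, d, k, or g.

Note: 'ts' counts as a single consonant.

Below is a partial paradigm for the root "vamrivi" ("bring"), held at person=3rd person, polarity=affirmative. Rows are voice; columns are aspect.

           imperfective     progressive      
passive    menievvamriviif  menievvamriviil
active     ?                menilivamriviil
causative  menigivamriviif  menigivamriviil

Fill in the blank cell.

Attach voice active li- → livamrivi.
Attach aspect imperfective -if → livamriviif.
Attach person 3rd person nu- → nulivamriviif.
Attach polarity affirmative ma- → manulivamriviif.
Apply vowel harmony: manulivamriviif → menilivamriviif.
Nasal assimilation: no change.

menilivamriviif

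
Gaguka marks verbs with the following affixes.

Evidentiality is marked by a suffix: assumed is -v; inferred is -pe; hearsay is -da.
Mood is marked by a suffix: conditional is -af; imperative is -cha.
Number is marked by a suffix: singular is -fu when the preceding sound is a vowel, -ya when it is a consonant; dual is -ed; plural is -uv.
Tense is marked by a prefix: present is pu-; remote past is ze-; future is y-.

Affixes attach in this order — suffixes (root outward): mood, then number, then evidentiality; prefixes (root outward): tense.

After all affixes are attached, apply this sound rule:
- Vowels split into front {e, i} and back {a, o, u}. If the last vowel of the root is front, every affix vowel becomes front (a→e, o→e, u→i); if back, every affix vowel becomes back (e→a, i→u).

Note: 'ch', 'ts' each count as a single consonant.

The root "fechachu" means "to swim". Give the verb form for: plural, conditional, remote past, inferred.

Attach mood conditional -af → fechachuaf.
Attach number plural -uv → fechachuafuv.
Attach tense remote past ze- → zefechachuafuv.
Attach evidentiality inferred -pe → zefechachuafuvpe.
Apply vowel harmony: zefechachuafuvpe → zafechachuafuvpa.

zafechachuafuvpa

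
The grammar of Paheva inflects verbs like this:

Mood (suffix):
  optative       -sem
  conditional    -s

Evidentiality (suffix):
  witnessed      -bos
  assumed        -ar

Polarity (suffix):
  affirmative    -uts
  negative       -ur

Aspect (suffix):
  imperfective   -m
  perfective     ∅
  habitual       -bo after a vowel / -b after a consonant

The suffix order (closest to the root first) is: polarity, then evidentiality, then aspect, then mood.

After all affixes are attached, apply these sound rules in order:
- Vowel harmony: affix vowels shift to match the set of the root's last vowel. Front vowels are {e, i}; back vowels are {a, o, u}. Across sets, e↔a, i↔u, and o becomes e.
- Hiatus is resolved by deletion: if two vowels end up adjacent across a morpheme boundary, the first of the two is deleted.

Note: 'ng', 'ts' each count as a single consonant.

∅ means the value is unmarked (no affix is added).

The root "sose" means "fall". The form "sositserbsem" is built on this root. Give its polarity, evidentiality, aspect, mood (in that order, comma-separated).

affirmative, assumed, habitual, optative

Segment: sose-uts-ar-b-sem.
polarity: -uts → affirmative.
evidentiality: -ar → assumed.
aspect: -bo/b → habitual.
mood: -sem → optative.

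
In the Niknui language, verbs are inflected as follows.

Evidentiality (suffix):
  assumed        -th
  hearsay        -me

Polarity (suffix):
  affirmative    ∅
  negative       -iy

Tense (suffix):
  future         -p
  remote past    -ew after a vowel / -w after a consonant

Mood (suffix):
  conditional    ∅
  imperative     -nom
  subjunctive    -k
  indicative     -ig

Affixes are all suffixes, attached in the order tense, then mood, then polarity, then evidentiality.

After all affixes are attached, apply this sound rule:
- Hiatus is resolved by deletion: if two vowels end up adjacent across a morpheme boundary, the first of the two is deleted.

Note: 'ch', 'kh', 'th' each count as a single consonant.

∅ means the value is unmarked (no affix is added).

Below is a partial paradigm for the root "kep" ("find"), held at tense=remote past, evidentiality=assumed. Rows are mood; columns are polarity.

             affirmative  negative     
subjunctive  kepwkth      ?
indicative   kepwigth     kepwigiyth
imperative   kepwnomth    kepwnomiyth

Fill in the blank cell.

Attach tense remote past -w (after consonant 'p') → kepw.
Attach mood subjunctive -k → kepwk.
Attach polarity negative -iy → kepwkiy.
Attach evidentiality assumed -th → kepwkiyth.
Vowel deletion: no change.

kepwkiyth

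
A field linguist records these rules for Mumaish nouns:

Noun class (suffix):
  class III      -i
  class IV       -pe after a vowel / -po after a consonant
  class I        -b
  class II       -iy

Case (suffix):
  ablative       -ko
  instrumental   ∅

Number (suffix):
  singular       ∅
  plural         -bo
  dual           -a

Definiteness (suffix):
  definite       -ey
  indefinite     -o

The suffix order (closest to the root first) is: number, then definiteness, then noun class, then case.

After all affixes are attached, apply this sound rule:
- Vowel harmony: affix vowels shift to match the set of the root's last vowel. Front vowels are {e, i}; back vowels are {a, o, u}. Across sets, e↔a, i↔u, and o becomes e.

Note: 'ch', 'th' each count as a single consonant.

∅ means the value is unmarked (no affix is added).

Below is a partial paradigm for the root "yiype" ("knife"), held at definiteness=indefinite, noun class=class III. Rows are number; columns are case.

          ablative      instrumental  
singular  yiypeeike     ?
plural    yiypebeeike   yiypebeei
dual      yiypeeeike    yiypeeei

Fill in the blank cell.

number = singular: zero marking, form stays yiype.
Attach definiteness indefinite -o → yiypeo.
Attach noun class class III -i → yiypeoi.
case = instrumental: zero marking, form stays yiypeoi.
Apply vowel harmony: yiypeoi → yiypeei.

yiypeei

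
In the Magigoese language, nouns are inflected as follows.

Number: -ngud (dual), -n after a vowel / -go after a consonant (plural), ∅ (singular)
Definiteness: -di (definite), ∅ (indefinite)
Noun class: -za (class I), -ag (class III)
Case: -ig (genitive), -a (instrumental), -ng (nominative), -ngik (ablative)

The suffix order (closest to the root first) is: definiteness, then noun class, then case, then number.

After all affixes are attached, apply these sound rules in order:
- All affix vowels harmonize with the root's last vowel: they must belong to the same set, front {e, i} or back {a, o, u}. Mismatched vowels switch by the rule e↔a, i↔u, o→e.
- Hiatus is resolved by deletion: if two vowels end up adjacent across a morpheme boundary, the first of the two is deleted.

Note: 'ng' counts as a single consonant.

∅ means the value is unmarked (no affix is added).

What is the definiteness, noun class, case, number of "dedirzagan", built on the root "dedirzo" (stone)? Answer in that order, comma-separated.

Segment: dedirzo-ag-a-n.
definiteness: ∅ → indefinite.
noun class: -ag → class III.
case: -a → instrumental.
number: -n/go → plural.

indefinite, class III, instrumental, plural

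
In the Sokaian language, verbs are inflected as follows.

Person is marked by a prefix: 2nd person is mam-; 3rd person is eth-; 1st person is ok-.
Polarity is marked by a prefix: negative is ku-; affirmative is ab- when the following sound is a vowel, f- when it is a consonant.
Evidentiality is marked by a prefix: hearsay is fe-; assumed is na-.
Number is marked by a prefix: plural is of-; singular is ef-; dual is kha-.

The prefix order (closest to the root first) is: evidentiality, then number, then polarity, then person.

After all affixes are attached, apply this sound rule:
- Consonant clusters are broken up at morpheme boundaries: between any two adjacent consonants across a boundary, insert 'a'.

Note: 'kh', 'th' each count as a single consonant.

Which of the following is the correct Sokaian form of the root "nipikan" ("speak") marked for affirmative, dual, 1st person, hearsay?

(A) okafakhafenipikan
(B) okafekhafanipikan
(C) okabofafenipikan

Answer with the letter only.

Attach evidentiality hearsay fe- → fenipikan.
Attach number dual kha- → khafenipikan.
Attach polarity affirmative f- (before consonant 'kh') → fkhafenipikan.
Attach person 1st person ok- → okfkhafenipikan.
Apply epenthesis: okfkhafenipikan → okafakhafenipikan.
So the correct form is okafakhafenipikan, option (A).
(C) okabofafenipikan is wrong: it uses plural instead of dual for number.
(B) okafekhafanipikan is wrong: it has the affixes in the wrong order.

A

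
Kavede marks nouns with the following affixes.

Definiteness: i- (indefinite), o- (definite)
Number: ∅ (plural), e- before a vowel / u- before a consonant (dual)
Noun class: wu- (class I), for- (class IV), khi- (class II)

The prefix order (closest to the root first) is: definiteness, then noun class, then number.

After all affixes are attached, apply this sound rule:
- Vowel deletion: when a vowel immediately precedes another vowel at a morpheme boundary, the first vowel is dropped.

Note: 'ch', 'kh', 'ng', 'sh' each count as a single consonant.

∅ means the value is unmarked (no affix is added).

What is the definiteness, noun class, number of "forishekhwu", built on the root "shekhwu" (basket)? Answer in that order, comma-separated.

Segment: for-i-shekhwu.
definiteness: i- → indefinite.
noun class: for- → class IV.
number: ∅ → plural.

indefinite, class IV, plural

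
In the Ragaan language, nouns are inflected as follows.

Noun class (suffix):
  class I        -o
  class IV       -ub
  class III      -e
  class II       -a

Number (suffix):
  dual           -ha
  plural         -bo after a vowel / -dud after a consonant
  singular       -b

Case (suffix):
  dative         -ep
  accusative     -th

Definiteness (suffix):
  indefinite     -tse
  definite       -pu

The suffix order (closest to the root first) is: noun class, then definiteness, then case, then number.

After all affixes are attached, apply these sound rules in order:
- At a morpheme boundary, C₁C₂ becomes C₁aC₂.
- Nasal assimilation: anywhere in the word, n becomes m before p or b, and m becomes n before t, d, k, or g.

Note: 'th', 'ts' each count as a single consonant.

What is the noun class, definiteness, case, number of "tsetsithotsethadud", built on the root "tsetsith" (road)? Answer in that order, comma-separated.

Segment: tsetsith-o-tse-th-dud.
noun class: -o → class I.
definiteness: -tse → indefinite.
case: -th → accusative.
number: -bo/dud → plural.

class I, indefinite, accusative, plural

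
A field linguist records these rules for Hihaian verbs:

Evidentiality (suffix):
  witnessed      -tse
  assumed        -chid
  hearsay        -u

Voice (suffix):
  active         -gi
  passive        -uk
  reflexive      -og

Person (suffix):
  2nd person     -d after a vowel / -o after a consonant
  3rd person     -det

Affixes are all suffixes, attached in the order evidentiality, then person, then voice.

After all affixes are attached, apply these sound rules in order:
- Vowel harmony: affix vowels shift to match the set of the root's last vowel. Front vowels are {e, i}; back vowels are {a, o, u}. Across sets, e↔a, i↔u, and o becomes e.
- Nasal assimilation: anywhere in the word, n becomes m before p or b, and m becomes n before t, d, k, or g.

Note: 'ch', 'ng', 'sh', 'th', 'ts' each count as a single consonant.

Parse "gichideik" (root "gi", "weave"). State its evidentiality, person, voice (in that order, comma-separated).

assumed, 2nd person, passive

Segment: gi-chid-o-uk.
evidentiality: -chid → assumed.
person: -d/o → 2nd person.
voice: -uk → passive.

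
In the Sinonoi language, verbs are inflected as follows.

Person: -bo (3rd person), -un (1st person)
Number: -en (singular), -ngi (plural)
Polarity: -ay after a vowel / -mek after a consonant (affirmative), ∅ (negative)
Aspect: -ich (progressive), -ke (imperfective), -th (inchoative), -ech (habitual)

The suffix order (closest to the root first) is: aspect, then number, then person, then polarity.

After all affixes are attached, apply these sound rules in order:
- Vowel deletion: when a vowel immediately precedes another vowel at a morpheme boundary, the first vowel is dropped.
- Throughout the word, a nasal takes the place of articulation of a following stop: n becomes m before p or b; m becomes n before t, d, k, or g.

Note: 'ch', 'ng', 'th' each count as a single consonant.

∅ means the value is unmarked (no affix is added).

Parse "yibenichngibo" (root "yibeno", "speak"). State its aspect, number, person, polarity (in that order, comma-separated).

progressive, plural, 3rd person, negative

Segment: yibeno-ich-ngi-bo.
aspect: -ich → progressive.
number: -ngi → plural.
person: -bo → 3rd person.
polarity: ∅ → negative.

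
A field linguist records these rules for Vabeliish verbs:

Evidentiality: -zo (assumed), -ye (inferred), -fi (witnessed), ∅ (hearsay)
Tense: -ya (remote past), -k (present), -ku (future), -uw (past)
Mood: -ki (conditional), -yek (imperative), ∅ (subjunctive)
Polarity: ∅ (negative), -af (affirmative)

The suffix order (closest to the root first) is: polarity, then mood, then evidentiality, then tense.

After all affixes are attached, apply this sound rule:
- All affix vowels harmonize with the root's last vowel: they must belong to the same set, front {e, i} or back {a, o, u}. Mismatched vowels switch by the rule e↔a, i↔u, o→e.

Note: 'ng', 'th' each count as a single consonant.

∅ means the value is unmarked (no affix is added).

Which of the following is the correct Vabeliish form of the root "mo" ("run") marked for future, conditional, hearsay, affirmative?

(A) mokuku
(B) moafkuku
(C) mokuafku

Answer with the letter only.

Attach polarity affirmative -af → moaf.
Attach mood conditional -ki → moafki.
evidentiality = hearsay: zero marking, form stays moafki.
Attach tense future -ku → moafkiku.
Apply vowel harmony: moafkiku → moafkuku.
So the correct form is moafkuku, option (B).
(A) mokuku is wrong: it uses negative instead of affirmative for polarity.
(C) mokuafku is wrong: it has the affixes in the wrong order.

B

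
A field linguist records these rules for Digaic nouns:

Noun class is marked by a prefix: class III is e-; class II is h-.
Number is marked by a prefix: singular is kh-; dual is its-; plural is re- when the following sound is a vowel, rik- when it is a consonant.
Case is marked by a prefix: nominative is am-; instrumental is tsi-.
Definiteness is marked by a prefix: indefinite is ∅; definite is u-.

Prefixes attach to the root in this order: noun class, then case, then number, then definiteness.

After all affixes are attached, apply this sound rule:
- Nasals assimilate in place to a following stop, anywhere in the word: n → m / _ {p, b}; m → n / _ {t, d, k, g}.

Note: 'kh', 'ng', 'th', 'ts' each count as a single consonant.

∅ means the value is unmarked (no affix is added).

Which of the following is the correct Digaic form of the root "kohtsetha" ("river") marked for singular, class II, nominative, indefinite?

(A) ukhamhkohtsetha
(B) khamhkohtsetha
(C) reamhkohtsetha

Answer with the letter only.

Attach noun class class II h- → hkohtsetha.
Attach case nominative am- → amhkohtsetha.
Attach number singular kh- → khamhkohtsetha.
definiteness = indefinite: zero marking, form stays khamhkohtsetha.
Nasal assimilation: no change.
So the correct form is khamhkohtsetha, option (B).
(A) ukhamhkohtsetha is wrong: it uses definite instead of indefinite for definiteness.
(C) reamhkohtsetha is wrong: it uses plural instead of singular for number.

B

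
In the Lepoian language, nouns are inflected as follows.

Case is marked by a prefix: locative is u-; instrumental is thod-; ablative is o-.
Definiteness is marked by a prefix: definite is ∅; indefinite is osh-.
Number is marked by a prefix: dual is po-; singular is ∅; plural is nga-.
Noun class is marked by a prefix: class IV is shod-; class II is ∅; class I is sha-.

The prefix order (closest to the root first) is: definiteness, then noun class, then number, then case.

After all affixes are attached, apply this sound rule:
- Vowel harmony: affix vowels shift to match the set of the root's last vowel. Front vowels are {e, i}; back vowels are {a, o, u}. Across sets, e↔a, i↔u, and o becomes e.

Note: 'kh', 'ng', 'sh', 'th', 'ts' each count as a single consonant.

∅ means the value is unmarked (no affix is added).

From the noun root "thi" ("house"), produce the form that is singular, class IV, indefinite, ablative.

Attach definiteness indefinite osh- → oshthi.
Attach noun class class IV shod- → shodoshthi.
number = singular: zero marking, form stays shodoshthi.
Attach case ablative o- → oshodoshthi.
Apply vowel harmony: oshodoshthi → eshedeshthi.

eshedeshthi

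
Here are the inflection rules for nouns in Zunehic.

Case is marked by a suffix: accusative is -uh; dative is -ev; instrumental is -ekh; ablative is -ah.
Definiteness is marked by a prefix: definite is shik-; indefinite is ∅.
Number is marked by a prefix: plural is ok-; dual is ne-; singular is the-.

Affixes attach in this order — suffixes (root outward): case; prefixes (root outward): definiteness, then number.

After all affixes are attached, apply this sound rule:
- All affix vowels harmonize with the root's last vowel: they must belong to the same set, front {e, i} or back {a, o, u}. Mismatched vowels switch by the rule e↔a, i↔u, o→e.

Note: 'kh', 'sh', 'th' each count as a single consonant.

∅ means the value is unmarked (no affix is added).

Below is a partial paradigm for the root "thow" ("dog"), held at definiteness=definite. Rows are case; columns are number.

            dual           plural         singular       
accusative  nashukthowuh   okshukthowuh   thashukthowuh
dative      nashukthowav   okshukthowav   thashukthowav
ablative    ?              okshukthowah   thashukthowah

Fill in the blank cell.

nashukthowah

Attach definiteness definite shik- → shikthow.
Attach case ablative -ah → shikthowah.
Attach number dual ne- → neshikthowah.
Apply vowel harmony: neshikthowah → nashukthowah.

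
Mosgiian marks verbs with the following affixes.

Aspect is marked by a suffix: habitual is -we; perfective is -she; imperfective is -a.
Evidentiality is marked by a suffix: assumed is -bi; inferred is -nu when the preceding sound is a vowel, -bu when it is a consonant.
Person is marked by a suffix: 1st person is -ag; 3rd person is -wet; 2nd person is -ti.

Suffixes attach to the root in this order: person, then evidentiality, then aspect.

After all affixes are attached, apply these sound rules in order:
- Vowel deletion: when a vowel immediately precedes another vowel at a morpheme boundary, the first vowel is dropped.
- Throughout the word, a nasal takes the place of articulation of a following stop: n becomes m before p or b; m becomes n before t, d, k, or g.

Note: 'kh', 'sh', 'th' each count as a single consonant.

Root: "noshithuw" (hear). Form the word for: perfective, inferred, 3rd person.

noshithuwwetbushe

Attach person 3rd person -wet → noshithuwwet.
Attach evidentiality inferred -bu (after consonant 't') → noshithuwwetbu.
Attach aspect perfective -she → noshithuwwetbushe.
Vowel deletion: no change.
Nasal assimilation: no change.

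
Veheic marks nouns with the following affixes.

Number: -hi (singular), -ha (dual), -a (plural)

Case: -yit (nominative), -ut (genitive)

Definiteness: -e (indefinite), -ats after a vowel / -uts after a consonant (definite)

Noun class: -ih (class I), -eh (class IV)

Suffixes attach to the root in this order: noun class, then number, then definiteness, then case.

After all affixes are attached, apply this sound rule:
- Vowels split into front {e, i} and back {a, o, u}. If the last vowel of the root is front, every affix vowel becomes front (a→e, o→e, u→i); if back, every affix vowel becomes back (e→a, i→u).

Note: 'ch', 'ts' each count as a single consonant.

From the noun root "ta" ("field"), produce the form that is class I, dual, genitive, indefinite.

tauhhaaut

Attach noun class class I -ih → taih.
Attach number dual -ha → taihha.
Attach definiteness indefinite -e → taihhae.
Attach case genitive -ut → taihhaeut.
Apply vowel harmony: taihhaeut → tauhhaaut.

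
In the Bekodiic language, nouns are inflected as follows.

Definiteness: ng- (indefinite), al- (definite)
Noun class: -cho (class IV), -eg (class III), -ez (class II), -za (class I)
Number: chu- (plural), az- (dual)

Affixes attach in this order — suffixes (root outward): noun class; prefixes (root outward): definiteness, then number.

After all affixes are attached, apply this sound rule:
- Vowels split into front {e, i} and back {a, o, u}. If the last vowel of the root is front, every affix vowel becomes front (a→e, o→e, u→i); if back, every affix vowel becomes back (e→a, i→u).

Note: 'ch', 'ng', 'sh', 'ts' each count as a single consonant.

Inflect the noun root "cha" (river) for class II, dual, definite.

azalchaaz

Attach definiteness definite al- → alcha.
Attach noun class class II -ez → alchaez.
Attach number dual az- → azalchaez.
Apply vowel harmony: azalchaez → azalchaaz.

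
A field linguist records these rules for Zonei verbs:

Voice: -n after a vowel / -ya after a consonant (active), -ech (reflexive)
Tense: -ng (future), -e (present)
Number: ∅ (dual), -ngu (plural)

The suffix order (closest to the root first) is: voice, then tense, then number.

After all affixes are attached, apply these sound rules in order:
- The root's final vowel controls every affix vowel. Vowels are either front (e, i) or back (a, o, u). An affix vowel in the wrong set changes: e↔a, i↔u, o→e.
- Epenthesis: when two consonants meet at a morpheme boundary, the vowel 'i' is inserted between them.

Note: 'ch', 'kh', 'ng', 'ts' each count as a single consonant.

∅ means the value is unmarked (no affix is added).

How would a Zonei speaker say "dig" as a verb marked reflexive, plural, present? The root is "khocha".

Attach voice reflexive -ech → khochaech.
Attach tense present -e → khochaeche.
Attach number plural -ngu → khochaechengu.
Apply vowel harmony: khochaechengu → khochaachangu.
Epenthesis: no change.

khochaachangu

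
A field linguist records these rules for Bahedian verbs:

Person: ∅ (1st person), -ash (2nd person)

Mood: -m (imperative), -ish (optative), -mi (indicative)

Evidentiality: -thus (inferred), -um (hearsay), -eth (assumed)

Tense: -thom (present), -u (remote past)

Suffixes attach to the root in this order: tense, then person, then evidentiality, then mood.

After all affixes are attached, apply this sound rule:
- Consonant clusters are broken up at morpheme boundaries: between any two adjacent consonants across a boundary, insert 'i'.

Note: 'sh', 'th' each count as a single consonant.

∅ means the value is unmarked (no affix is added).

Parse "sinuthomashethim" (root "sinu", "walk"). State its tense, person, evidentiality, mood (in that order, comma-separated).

Segment: sinu-thom-ash-eth-m.
tense: -thom → present.
person: -ash → 2nd person.
evidentiality: -eth → assumed.
mood: -m → imperative.

present, 2nd person, assumed, imperative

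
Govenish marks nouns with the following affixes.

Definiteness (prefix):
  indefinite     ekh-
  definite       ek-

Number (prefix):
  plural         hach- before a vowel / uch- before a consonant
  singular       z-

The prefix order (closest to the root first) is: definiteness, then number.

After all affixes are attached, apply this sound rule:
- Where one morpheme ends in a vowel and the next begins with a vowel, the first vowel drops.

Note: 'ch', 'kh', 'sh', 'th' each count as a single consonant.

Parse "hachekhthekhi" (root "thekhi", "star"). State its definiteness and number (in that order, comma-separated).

indefinite, plural

Segment: hach-ekh-thekhi.
definiteness: ekh- → indefinite.
number: hach/uch- → plural.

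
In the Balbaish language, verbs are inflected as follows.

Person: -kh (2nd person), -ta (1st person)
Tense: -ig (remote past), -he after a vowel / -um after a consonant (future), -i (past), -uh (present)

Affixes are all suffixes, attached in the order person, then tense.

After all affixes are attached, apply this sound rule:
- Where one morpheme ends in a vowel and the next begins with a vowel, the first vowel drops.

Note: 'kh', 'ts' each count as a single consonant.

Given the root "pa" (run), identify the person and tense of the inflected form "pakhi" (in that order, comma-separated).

Segment: pa-kh-i.
person: -kh → 2nd person.
tense: -i → past.

2nd person, past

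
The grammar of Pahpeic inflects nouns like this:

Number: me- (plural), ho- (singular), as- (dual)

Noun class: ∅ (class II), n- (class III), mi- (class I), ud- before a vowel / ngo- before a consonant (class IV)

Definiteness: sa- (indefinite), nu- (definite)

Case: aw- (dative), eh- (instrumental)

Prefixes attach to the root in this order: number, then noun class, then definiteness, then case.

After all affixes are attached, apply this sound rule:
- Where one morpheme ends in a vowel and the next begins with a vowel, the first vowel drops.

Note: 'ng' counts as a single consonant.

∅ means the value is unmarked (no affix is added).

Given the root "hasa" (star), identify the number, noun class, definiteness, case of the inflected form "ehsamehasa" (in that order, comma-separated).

plural, class II, indefinite, instrumental

Segment: eh-sa-me-hasa.
number: me- → plural.
noun class: ∅ → class II.
definiteness: sa- → indefinite.
case: eh- → instrumental.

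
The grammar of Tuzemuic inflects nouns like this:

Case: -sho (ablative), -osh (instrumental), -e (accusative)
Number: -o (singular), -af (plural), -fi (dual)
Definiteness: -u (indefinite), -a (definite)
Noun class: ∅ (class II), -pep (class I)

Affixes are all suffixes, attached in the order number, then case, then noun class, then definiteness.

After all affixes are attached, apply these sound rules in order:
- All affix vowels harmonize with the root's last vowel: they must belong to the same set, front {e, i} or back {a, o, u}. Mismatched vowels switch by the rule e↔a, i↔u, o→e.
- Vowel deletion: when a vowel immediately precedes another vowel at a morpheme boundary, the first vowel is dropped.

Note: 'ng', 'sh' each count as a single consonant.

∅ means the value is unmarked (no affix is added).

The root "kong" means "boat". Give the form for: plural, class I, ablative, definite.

kongafshopapa

Attach number plural -af → kongaf.
Attach case ablative -sho → kongafsho.
Attach noun class class I -pep → kongafshopep.
Attach definiteness definite -a → kongafshopepa.
Apply vowel harmony: kongafshopepa → kongafshopapa.
Vowel deletion: no change.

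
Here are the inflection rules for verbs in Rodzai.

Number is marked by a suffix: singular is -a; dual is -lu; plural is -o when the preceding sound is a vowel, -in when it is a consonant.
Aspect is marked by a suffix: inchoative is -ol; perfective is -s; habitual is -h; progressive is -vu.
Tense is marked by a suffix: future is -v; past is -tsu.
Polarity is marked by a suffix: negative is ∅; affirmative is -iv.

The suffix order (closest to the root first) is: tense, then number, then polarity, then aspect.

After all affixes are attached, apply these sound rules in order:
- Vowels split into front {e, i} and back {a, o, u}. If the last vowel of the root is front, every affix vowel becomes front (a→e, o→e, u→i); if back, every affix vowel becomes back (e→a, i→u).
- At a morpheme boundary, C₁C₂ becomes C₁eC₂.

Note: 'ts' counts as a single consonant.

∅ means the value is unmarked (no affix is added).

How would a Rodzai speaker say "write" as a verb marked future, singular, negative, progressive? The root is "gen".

Attach tense future -v → genv.
Attach number singular -a → genva.
polarity = negative: zero marking, form stays genva.
Attach aspect progressive -vu → genvavu.
Apply vowel harmony: genvavu → genvevi.
Apply epenthesis: genvevi → genevevi.

genevevi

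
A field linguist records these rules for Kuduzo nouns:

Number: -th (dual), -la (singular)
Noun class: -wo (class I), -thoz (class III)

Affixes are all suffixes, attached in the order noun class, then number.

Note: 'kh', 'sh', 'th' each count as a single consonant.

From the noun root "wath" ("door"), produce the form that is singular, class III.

Attach noun class class III -thoz → waththoz.
Attach number singular -la → waththozla.

waththozla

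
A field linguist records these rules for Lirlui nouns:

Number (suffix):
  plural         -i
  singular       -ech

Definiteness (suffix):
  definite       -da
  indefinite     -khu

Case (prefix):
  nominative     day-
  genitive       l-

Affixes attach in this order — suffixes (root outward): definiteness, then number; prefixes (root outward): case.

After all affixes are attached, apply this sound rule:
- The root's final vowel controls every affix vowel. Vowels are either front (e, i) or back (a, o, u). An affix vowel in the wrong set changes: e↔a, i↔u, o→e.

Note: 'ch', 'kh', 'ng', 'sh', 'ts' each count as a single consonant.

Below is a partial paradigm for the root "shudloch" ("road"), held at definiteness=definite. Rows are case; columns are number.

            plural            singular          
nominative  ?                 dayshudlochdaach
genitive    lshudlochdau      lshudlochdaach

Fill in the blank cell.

Attach definiteness definite -da → shudlochda.
Attach number plural -i → shudlochdai.
Attach case nominative day- → dayshudlochdai.
Apply vowel harmony: dayshudlochdai → dayshudlochdau.

dayshudlochdau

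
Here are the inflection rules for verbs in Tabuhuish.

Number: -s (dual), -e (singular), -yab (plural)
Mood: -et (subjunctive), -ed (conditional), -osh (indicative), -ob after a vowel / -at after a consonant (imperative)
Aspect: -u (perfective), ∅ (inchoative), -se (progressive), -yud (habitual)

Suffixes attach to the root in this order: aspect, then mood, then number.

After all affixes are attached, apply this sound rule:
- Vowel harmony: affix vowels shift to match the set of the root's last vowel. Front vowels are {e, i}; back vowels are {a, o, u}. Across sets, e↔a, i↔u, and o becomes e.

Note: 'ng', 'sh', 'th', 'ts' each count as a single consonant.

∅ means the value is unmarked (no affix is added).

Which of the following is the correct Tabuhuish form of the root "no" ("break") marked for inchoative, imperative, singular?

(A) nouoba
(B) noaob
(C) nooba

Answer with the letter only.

aspect = inchoative: zero marking, form stays no.
Attach mood imperative -ob (after vowel 'o') → noob.
Attach number singular -e → noobe.
Apply vowel harmony: noobe → nooba.
So the correct form is nooba, option (C).
(B) noaob is wrong: it has the affixes in the wrong order.
(A) nouoba is wrong: it uses perfective instead of inchoative for aspect.

C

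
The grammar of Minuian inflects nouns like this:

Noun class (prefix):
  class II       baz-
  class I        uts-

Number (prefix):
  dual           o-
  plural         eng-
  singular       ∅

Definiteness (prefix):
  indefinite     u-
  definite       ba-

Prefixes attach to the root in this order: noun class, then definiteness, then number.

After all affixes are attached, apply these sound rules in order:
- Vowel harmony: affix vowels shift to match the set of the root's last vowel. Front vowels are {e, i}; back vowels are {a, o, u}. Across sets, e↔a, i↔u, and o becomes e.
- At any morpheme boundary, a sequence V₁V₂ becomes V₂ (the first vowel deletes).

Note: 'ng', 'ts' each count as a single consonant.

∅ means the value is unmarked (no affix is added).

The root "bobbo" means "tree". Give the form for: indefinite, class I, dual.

Attach noun class class I uts- → utsbobbo.
Attach definiteness indefinite u- → uutsbobbo.
Attach number dual o- → ouutsbobbo.
Vowel harmony: no change.
Apply vowel deletion: ouutsbobbo → utsbobbo.

utsbobbo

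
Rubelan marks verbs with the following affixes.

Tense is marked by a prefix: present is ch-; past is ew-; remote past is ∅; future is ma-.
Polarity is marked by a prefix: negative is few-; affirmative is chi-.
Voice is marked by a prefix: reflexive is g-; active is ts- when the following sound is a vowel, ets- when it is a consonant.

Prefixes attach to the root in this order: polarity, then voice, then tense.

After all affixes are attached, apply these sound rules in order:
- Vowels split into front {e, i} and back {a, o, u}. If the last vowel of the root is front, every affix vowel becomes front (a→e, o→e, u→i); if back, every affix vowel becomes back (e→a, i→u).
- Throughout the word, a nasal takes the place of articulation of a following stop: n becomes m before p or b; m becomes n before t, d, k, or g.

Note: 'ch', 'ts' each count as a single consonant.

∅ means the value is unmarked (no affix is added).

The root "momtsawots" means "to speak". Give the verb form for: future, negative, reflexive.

Attach polarity negative few- → fewmomtsawots.
Attach voice reflexive g- → gfewmomtsawots.
Attach tense future ma- → magfewmomtsawots.
Apply vowel harmony: magfewmomtsawots → magfawmomtsawots.
Nasal assimilation: no change.

magfawmomtsawots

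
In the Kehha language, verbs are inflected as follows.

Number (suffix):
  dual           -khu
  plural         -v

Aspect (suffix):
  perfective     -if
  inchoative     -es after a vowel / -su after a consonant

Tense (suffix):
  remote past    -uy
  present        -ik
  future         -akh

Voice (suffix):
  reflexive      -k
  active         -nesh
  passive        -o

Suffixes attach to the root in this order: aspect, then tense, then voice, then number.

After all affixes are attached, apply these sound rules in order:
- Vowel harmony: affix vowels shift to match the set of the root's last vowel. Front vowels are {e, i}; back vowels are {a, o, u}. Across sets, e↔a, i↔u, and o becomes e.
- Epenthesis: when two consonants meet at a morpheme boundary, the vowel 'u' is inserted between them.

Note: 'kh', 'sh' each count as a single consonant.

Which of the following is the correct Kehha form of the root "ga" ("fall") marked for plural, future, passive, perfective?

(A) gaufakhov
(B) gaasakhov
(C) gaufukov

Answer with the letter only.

Attach aspect perfective -if → gaif.
Attach tense future -akh → gaifakh.
Attach voice passive -o → gaifakho.
Attach number plural -v → gaifakhov.
Apply vowel harmony: gaifakhov → gaufakhov.
Epenthesis: no change.
So the correct form is gaufakhov, option (A).
(C) gaufukov is wrong: it uses present instead of future for tense.
(B) gaasakhov is wrong: it uses inchoative instead of perfective for aspect.

A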